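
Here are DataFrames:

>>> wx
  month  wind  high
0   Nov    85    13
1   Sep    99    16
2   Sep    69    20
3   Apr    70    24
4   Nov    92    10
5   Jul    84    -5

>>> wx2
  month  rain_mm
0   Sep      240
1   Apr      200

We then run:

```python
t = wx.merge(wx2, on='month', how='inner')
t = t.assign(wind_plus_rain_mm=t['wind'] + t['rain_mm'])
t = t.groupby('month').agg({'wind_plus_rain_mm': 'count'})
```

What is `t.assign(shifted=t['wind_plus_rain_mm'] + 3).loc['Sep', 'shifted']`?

merge on 'month' (how='inner') → 3 rows:
  month  wind  high  rain_mm
0   Sep    99    16      240
1   Sep    69    20      240
2   Apr    70    24      200
add column wind_plus_rain_mm = t['wind'] + t['rain_mm']:
  month  wind  high  rain_mm  wind_plus_rain_mm
0   Sep    99    16      240                339
1   Sep    69    20      240                309
2   Apr    70    24      200                270
group by month, count of wind_plus_rain_mm:
       wind_plus_rain_mm
month                   
Apr                    1
Sep                    2
add column shifted = t['wind_plus_rain_mm'] + 3:
       wind_plus_rain_mm  shifted
month                            
Apr                    1        4
Sep                    2        5
Finally, value at row 'Sep', column 'shifted' = 5.

5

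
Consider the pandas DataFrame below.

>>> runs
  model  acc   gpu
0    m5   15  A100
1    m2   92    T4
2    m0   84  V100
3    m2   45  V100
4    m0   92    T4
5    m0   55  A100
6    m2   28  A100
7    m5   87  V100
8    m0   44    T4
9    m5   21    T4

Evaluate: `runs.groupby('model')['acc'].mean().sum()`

164.75

group by model, mean of acc:
model
m0    68.75
m2    55.00
m5    41.00
Name: acc, dtype: float64
So sum() = 164.75.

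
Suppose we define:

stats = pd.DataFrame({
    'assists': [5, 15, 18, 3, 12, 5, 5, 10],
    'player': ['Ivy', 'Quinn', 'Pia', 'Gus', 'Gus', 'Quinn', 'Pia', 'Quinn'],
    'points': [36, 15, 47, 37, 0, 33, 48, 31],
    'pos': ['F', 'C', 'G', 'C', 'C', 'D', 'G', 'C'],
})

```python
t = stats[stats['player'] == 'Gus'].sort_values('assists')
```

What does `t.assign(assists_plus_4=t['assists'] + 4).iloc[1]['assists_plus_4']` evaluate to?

filter rows where player == 'Gus':
   assists player  points pos
3        3    Gus      37   C
4       12    Gus       0   C
sort by assists:
   assists player  points pos
3        3    Gus      37   C
4       12    Gus       0   C
add column assists_plus_4 = t['assists'] + 4:
   assists player  points pos  assists_plus_4
3        3    Gus      37   C               7
4       12    Gus       0   C              16
Then the value at position 1, column 'assists_plus_4': 16

16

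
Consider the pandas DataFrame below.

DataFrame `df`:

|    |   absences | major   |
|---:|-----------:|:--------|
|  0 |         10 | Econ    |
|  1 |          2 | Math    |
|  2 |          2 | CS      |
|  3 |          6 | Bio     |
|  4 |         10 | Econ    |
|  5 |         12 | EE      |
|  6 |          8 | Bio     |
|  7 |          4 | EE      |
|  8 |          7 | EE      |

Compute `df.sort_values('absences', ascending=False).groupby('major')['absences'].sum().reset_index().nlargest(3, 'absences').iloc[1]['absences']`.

20

sort by absences descending:
   absences major
5        12    EE
0        10  Econ
4        10  Econ
6         8   Bio
8         7    EE
3         6   Bio
7         4    EE
1         2  Math
2         2    CS
group by major, sum of absences:
major
Bio     14
CS       2
EE      23
Econ    20
Math     2
Name: absences, dtype: int64
reset_index():
  major  absences
0   Bio        14
1    CS         2
2    EE        23
3  Econ        20
4  Math         2
take 3 rows with largest absences:
  major  absences
2    EE        23
3  Econ        20
0   Bio        14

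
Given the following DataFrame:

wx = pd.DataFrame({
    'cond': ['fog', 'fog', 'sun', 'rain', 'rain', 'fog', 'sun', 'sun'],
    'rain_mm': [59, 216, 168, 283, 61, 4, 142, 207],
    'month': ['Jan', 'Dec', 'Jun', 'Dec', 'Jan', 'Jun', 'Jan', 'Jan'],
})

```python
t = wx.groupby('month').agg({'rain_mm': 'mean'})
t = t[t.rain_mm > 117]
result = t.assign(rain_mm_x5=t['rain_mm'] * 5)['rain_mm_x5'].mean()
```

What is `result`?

916.875

group by month, mean of rain_mm:
       rain_mm
month         
Dec     249.50
Jan     117.25
Jun      86.00
filter rows where rain_mm > 117:
       rain_mm
month         
Dec     249.50
Jan     117.25
add column rain_mm_x5 = t['rain_mm'] * 5:
       rain_mm  rain_mm_x5
month                     
Dec     249.50     1247.50
Jan     117.25      586.25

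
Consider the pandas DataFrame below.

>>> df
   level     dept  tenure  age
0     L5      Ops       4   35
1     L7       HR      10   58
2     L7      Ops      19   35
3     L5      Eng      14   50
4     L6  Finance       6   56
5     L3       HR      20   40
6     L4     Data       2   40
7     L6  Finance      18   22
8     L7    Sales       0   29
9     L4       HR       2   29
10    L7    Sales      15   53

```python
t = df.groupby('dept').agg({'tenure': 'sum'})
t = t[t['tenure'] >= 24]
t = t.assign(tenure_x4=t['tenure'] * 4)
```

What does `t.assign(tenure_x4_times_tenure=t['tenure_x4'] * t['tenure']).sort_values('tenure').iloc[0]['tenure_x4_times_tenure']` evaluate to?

2304

group by dept, sum of tenure:
         tenure
dept           
Data          2
Eng          14
Finance      24
HR           32
Ops          23
Sales        15
filter rows where tenure >= 24:
         tenure
dept           
Finance      24
HR           32
add column tenure_x4 = t['tenure'] * 4:
         tenure  tenure_x4
dept                      
Finance      24         96
HR           32        128
add column tenure_x4_times_tenure = t['tenure_x4'] * t['tenure']:
         tenure  tenure_x4  tenure_x4_times_tenure
dept                                              
Finance      24         96                    2304
HR           32        128                    4096
sort by tenure:
         tenure  tenure_x4  tenure_x4_times_tenure
dept                                              
Finance      24         96                    2304
HR           32        128                    4096
Reading off the value at position 0, column 'tenure_x4_times_tenure', we get 2304.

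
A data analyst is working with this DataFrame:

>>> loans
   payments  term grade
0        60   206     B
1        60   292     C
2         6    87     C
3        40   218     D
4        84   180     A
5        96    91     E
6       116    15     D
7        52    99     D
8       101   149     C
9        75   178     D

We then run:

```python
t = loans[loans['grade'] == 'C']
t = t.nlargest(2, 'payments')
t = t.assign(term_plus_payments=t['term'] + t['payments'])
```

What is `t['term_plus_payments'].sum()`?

602

filter rows where grade == 'C':
   payments  term grade
1        60   292     C
2         6    87     C
8       101   149     C
take 2 rows with largest payments:
   payments  term grade
8       101   149     C
1        60   292     C
add column term_plus_payments = t['term'] + t['payments']:
   payments  term grade  term_plus_payments
8       101   149     C                 250
1        60   292     C                 352
Then the sum of column 'term_plus_payments': 602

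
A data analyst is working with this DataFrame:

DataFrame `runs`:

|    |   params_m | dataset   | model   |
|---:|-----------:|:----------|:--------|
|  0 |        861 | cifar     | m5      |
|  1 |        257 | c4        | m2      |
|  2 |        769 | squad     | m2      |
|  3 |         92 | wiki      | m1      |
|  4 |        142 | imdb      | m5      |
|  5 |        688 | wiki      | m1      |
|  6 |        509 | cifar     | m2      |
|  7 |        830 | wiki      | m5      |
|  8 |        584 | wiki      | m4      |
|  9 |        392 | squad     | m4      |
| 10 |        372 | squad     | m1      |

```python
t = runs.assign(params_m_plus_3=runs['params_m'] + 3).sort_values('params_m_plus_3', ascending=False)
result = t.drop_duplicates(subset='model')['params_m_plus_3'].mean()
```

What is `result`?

add column params_m_plus_3 = runs['params_m'] + 3:
    params_m dataset model  params_m_plus_3
0        861   cifar    m5              864
1        257      c4    m2              260
2        769   squad    m2              772
3         92    wiki    m1               95
4        142    imdb    m5              145
5        688    wiki    m1              691
6        509   cifar    m2              512
7        830    wiki    m5              833
8        584    wiki    m4              587
9        392   squad    m4              395
10       372   squad    m1              375
sort by params_m_plus_3 descending:
    params_m dataset model  params_m_plus_3
0        861   cifar    m5              864
7        830    wiki    m5              833
2        769   squad    m2              772
5        688    wiki    m1              691
8        584    wiki    m4              587
6        509   cifar    m2              512
9        392   squad    m4              395
10       372   squad    m1              375
1        257      c4    m2              260
4        142    imdb    m5              145
3         92    wiki    m1               95
drop duplicate model (keep=first):
   params_m dataset model  params_m_plus_3
0       861   cifar    m5              864
2       769   squad    m2              772
5       688    wiki    m1              691
8       584    wiki    m4              587
Reading off the mean of column 'params_m_plus_3', we get 728.5.

728.5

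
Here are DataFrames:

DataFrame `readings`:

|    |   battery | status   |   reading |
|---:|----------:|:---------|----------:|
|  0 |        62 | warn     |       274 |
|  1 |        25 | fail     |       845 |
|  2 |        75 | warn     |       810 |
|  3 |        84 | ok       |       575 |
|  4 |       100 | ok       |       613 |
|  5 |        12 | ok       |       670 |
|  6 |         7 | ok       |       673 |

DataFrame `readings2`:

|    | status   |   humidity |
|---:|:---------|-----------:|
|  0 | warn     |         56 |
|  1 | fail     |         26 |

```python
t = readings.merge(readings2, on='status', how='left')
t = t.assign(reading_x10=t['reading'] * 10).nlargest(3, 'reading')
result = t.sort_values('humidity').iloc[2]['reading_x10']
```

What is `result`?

merge on 'status' (how='left') → 7 rows:
   battery status  reading  humidity
0       62   warn      274      56.0
1       25   fail      845      26.0
2       75   warn      810      56.0
3       84     ok      575       NaN
4      100     ok      613       NaN
5       12     ok      670       NaN
6        7     ok      673       NaN
add column reading_x10 = t['reading'] * 10:
   battery status  reading  humidity  reading_x10
0       62   warn      274      56.0         2740
1       25   fail      845      26.0         8450
2       75   warn      810      56.0         8100
3       84     ok      575       NaN         5750
4      100     ok      613       NaN         6130
5       12     ok      670       NaN         6700
6        7     ok      673       NaN         6730
take 3 rows with largest reading:
   battery status  reading  humidity  reading_x10
1       25   fail      845      26.0         8450
2       75   warn      810      56.0         8100
6        7     ok      673       NaN         6730
sort by humidity:
   battery status  reading  humidity  reading_x10
1       25   fail      845      26.0         8450
2       75   warn      810      56.0         8100
6        7     ok      673       NaN         6730
Finally, value at position 2, column 'reading_x10' = 6730.

6730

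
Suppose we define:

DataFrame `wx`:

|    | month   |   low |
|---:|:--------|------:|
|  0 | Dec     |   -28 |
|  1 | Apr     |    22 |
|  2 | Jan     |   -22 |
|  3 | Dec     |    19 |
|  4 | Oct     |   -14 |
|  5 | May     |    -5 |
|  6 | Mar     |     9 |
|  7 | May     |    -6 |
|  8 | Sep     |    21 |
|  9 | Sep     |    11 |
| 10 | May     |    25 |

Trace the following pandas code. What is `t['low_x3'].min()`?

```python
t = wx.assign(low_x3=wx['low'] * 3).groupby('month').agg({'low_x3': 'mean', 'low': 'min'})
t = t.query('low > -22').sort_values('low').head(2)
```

add column low_x3 = wx['low'] * 3:
   month  low  low_x3
0    Dec  -28     -84
1    Apr   22      66
2    Jan  -22     -66
3    Dec   19      57
4    Oct  -14     -42
5    May   -5     -15
6    Mar    9      27
7    May   -6     -18
8    Sep   21      63
9    Sep   11      33
10   May   25      75
group by month: mean(low_x3), min(low):
       low_x3  low
month             
Apr      66.0   22
Dec     -13.5  -28
Jan     -66.0  -22
Mar      27.0    9
May      14.0   -6
Oct     -42.0  -14
Sep      48.0   11
filter rows where low > -22:
       low_x3  low
month             
Apr      66.0   22
Mar      27.0    9
May      14.0   -6
Oct     -42.0  -14
Sep      48.0   11
sort by low:
       low_x3  low
month             
Oct     -42.0  -14
May      14.0   -6
Mar      27.0    9
Sep      48.0   11
Apr      66.0   22
take first 2 rows:
       low_x3  low
month             
Oct     -42.0  -14
May      14.0   -6
Reading off the min of column 'low_x3', we get -42.0.

-42.0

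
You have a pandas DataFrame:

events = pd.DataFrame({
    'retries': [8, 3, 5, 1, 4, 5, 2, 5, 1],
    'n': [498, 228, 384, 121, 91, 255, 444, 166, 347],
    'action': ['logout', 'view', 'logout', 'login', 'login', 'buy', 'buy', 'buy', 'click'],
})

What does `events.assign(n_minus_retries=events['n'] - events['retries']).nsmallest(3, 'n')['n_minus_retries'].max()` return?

161

add column n_minus_retries = events['n'] - events['retries']:
   retries    n  action  n_minus_retries
0        8  498  logout              490
1        3  228    view              225
2        5  384  logout              379
3        1  121   login              120
4        4   91   login               87
5        5  255     buy              250
6        2  444     buy              442
7        5  166     buy              161
8        1  347   click              346
take 3 rows with smallest n:
   retries    n action  n_minus_retries
4        4   91  login               87
3        1  121  login              120
7        5  166    buy              161
So max() = 161.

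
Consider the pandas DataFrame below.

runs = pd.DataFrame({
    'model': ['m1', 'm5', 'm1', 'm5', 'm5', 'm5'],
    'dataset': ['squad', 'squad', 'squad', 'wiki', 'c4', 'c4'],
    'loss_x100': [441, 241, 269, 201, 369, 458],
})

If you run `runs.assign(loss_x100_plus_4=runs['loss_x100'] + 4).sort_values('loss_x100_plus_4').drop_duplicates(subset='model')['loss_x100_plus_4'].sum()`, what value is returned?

add column loss_x100_plus_4 = runs['loss_x100'] + 4:
  model dataset  loss_x100  loss_x100_plus_4
0    m1   squad        441               445
1    m5   squad        241               245
2    m1   squad        269               273
3    m5    wiki        201               205
4    m5      c4        369               373
5    m5      c4        458               462
sort by loss_x100_plus_4:
  model dataset  loss_x100  loss_x100_plus_4
3    m5    wiki        201               205
1    m5   squad        241               245
2    m1   squad        269               273
4    m5      c4        369               373
0    m1   squad        441               445
5    m5      c4        458               462
drop duplicate model (keep=first):
  model dataset  loss_x100  loss_x100_plus_4
3    m5    wiki        201               205
2    m1   squad        269               273

478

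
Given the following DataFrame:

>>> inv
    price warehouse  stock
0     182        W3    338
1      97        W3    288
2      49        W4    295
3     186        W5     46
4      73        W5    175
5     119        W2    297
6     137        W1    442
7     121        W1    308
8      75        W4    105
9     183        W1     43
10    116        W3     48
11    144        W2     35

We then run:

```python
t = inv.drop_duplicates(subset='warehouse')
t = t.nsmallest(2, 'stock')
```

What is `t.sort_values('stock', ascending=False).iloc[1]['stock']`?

46

drop duplicate warehouse (keep=first):
   price warehouse  stock
0    182        W3    338
2     49        W4    295
3    186        W5     46
5    119        W2    297
6    137        W1    442
take 2 rows with smallest stock:
   price warehouse  stock
3    186        W5     46
2     49        W4    295
sort by stock descending:
   price warehouse  stock
2     49        W4    295
3    186        W5     46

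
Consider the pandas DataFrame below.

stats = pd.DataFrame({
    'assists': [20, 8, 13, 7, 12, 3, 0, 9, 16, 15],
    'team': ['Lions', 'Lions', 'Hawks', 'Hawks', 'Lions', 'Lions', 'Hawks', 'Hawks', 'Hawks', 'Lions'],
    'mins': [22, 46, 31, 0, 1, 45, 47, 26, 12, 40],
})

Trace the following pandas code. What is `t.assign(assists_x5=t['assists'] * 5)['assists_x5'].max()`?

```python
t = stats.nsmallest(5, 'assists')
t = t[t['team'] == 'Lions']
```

40

take 5 rows with smallest assists:
   assists   team  mins
6        0  Hawks    47
5        3  Lions    45
3        7  Hawks     0
1        8  Lions    46
7        9  Hawks    26
filter rows where team == 'Lions':
   assists   team  mins
5        3  Lions    45
1        8  Lions    46
add column assists_x5 = t['assists'] * 5:
   assists   team  mins  assists_x5
5        3  Lions    45          15
1        8  Lions    46          40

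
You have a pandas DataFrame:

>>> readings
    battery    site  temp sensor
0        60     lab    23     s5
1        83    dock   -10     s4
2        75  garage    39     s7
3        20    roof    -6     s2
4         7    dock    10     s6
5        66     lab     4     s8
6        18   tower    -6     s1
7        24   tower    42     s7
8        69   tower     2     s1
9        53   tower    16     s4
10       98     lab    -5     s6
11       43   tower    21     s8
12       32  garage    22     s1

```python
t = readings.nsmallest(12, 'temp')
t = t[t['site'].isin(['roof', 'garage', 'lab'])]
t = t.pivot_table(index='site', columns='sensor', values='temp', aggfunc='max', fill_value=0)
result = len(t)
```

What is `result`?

take 12 rows with smallest temp:
    battery    site  temp sensor
1        83    dock   -10     s4
3        20    roof    -6     s2
6        18   tower    -6     s1
10       98     lab    -5     s6
8        69   tower     2     s1
5        66     lab     4     s8
4         7    dock    10     s6
9        53   tower    16     s4
11       43   tower    21     s8
12       32  garage    22     s1
0        60     lab    23     s5
2        75  garage    39     s7
filter rows where site in ['roof', 'garage', 'lab']:
    battery    site  temp sensor
3        20    roof    -6     s2
10       98     lab    -5     s6
5        66     lab     4     s8
12       32  garage    22     s1
0        60     lab    23     s5
2        75  garage    39     s7
pivot: rows=site, cols=sensor, max(temp):
sensor  s1  s2  s5  s6  s7  s8
site                          
garage  22   0   0   0  39   0
lab      0   0  23  -5   0   4
roof     0  -6   0   0   0   0

3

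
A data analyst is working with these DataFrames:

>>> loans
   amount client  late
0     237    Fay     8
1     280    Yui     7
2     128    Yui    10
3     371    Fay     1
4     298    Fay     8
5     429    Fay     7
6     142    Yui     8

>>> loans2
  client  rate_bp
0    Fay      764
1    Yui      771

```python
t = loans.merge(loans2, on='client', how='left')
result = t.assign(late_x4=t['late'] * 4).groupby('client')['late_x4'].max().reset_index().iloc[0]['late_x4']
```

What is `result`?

merge on 'client' (how='left') → 7 rows:
   amount client  late  rate_bp
0     237    Fay     8      764
1     280    Yui     7      771
2     128    Yui    10      771
3     371    Fay     1      764
4     298    Fay     8      764
5     429    Fay     7      764
6     142    Yui     8      771
add column late_x4 = t['late'] * 4:
   amount client  late  rate_bp  late_x4
0     237    Fay     8      764       32
1     280    Yui     7      771       28
2     128    Yui    10      771       40
3     371    Fay     1      764        4
4     298    Fay     8      764       32
5     429    Fay     7      764       28
6     142    Yui     8      771       32
group by client, max of late_x4:
client
Fay    32
Yui    40
Name: late_x4, dtype: int64
reset_index():
  client  late_x4
0    Fay       32
1    Yui       40
value at position 0, column 'late_x4' → 32

32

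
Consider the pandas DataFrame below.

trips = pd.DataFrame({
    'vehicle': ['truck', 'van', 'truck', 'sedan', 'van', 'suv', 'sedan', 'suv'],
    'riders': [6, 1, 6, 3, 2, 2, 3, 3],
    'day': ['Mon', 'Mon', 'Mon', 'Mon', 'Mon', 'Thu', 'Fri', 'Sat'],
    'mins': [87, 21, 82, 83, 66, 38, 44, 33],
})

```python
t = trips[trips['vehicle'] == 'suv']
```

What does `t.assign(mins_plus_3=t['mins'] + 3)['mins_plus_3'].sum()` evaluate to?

filter rows where vehicle == 'suv':
  vehicle  riders  day  mins
5     suv       2  Thu    38
7     suv       3  Sat    33
add column mins_plus_3 = t['mins'] + 3:
  vehicle  riders  day  mins  mins_plus_3
5     suv       2  Thu    38           41
7     suv       3  Sat    33           36

77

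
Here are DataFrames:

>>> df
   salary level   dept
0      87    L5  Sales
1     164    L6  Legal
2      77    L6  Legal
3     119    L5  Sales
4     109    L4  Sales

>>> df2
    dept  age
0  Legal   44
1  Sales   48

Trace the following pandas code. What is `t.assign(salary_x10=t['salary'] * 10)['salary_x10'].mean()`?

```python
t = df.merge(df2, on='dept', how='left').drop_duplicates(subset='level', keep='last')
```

merge on 'dept' (how='left') → 5 rows:
   salary level   dept  age
0      87    L5  Sales   48
1     164    L6  Legal   44
2      77    L6  Legal   44
3     119    L5  Sales   48
4     109    L4  Sales   48
drop duplicate level (keep=last):
   salary level   dept  age
2      77    L6  Legal   44
3     119    L5  Sales   48
4     109    L4  Sales   48
add column salary_x10 = t['salary'] * 10:
   salary level   dept  age  salary_x10
2      77    L6  Legal   44         770
3     119    L5  Sales   48        1190
4     109    L4  Sales   48        1090
Reading off the mean of column 'salary_x10', we get 1016.66666667.

1016.66666667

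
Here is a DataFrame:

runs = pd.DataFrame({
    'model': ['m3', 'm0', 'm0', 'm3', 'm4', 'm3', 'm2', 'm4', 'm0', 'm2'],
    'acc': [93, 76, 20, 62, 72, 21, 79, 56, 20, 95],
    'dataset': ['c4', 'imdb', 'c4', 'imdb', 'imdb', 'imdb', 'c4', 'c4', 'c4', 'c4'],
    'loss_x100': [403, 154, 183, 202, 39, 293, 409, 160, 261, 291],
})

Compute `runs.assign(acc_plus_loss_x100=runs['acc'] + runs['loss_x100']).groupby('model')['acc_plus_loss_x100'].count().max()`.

3

add column acc_plus_loss_x100 = runs['acc'] + runs['loss_x100']:
  model  acc dataset  loss_x100  acc_plus_loss_x100
0    m3   93      c4        403                 496
1    m0   76    imdb        154                 230
2    m0   20      c4        183                 203
3    m3   62    imdb        202                 264
4    m4   72    imdb         39                 111
5    m3   21    imdb        293                 314
6    m2   79      c4        409                 488
7    m4   56      c4        160                 216
8    m0   20      c4        261                 281
9    m2   95      c4        291                 386
group by model, count of acc_plus_loss_x100:
model
m0    3
m2    2
m3    3
m4    2
Name: acc_plus_loss_x100, dtype: int64
Finally, max of the resulting series = 3.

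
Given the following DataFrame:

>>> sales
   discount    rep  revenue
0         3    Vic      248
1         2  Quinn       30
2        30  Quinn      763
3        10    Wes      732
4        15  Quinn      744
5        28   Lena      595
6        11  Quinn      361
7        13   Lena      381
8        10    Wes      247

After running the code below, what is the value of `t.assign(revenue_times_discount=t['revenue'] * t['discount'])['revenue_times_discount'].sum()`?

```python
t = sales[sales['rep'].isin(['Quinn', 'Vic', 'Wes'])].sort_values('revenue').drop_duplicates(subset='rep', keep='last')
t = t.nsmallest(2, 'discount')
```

filter rows where rep in ['Quinn', 'Vic', 'Wes']:
   discount    rep  revenue
0         3    Vic      248
1         2  Quinn       30
2        30  Quinn      763
3        10    Wes      732
4        15  Quinn      744
6        11  Quinn      361
8        10    Wes      247
sort by revenue:
   discount    rep  revenue
1         2  Quinn       30
8        10    Wes      247
0         3    Vic      248
6        11  Quinn      361
3        10    Wes      732
4        15  Quinn      744
2        30  Quinn      763
drop duplicate rep (keep=last):
   discount    rep  revenue
0         3    Vic      248
3        10    Wes      732
2        30  Quinn      763
take 2 rows with smallest discount:
   discount  rep  revenue
0         3  Vic      248
3        10  Wes      732
add column revenue_times_discount = t['revenue'] * t['discount']:
   discount  rep  revenue  revenue_times_discount
0         3  Vic      248                     744
3        10  Wes      732                    7320
Reading off the sum of column 'revenue_times_discount', we get 8064.

8064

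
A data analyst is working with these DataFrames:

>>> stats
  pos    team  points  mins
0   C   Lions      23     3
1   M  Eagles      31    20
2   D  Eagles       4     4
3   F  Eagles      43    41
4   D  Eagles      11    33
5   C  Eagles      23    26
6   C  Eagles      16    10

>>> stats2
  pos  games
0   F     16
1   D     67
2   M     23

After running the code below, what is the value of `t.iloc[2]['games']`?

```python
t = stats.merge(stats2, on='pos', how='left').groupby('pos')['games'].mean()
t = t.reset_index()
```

merge on 'pos' (how='left') → 7 rows:
  pos    team  points  mins  games
0   C   Lions      23     3    NaN
1   M  Eagles      31    20   23.0
2   D  Eagles       4     4   67.0
3   F  Eagles      43    41   16.0
4   D  Eagles      11    33   67.0
5   C  Eagles      23    26    NaN
6   C  Eagles      16    10    NaN
group by pos, mean of games:
pos
C     NaN
D    67.0
F    16.0
M    23.0
Name: games, dtype: float64
reset_index():
  pos  games
0   C    NaN
1   D   67.0
2   F   16.0
3   M   23.0
value at position 2, column 'games' → 16.0

16.0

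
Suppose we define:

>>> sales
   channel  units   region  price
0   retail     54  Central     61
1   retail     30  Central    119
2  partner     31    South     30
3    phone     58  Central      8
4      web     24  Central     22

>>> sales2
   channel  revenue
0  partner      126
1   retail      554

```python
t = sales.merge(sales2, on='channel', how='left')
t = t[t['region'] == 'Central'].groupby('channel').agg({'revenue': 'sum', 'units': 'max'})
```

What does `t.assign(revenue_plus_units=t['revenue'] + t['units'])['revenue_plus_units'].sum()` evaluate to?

1244.0

merge on 'channel' (how='left') → 5 rows:
   channel  units   region  price  revenue
0   retail     54  Central     61    554.0
1   retail     30  Central    119    554.0
2  partner     31    South     30    126.0
3    phone     58  Central      8      NaN
4      web     24  Central     22      NaN
filter rows where region == 'Central':
  channel  units   region  price  revenue
0  retail     54  Central     61    554.0
1  retail     30  Central    119    554.0
3   phone     58  Central      8      NaN
4     web     24  Central     22      NaN
group by channel: sum(revenue), max(units):
         revenue  units
channel                
phone        0.0     58
retail    1108.0     54
web          0.0     24
add column revenue_plus_units = t['revenue'] + t['units']:
         revenue  units  revenue_plus_units
channel                                    
phone        0.0     58                58.0
retail    1108.0     54              1162.0
web          0.0     24                24.0
Hence 1244.0.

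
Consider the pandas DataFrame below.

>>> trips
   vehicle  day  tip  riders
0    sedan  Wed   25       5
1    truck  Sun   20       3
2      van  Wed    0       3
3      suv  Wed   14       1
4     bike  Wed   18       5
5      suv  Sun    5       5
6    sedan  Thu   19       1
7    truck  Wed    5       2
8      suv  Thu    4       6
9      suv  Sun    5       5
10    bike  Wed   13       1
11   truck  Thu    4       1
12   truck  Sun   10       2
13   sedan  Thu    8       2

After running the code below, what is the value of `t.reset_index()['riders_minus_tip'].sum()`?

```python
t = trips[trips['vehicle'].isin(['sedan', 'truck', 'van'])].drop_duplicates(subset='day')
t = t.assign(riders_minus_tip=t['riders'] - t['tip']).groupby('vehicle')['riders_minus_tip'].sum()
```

filter rows where vehicle in ['sedan', 'truck', 'van']:
   vehicle  day  tip  riders
0    sedan  Wed   25       5
1    truck  Sun   20       3
2      van  Wed    0       3
6    sedan  Thu   19       1
7    truck  Wed    5       2
11   truck  Thu    4       1
12   truck  Sun   10       2
13   sedan  Thu    8       2
drop duplicate day (keep=first):
  vehicle  day  tip  riders
0   sedan  Wed   25       5
1   truck  Sun   20       3
6   sedan  Thu   19       1
add column riders_minus_tip = t['riders'] - t['tip']:
  vehicle  day  tip  riders  riders_minus_tip
0   sedan  Wed   25       5               -20
1   truck  Sun   20       3               -17
6   sedan  Thu   19       1               -18
group by vehicle, sum of riders_minus_tip:
vehicle
sedan   -38
truck   -17
Name: riders_minus_tip, dtype: int64
reset_index():
  vehicle  riders_minus_tip
0   sedan               -38
1   truck               -17
Taking the sum of column 'riders_minus_tip' gives -55.

-55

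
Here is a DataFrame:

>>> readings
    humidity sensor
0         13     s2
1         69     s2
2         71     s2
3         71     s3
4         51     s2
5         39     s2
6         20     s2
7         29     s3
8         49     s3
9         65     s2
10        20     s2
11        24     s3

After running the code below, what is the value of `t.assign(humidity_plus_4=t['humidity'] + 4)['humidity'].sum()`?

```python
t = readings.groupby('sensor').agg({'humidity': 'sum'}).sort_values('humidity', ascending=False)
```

521

group by sensor, sum of humidity:
        humidity
sensor          
s2           348
s3           173
sort by humidity descending:
        humidity
sensor          
s2           348
s3           173
add column humidity_plus_4 = t['humidity'] + 4:
        humidity  humidity_plus_4
sensor                           
s2           348              352
s3           173              177
So sum() = 521.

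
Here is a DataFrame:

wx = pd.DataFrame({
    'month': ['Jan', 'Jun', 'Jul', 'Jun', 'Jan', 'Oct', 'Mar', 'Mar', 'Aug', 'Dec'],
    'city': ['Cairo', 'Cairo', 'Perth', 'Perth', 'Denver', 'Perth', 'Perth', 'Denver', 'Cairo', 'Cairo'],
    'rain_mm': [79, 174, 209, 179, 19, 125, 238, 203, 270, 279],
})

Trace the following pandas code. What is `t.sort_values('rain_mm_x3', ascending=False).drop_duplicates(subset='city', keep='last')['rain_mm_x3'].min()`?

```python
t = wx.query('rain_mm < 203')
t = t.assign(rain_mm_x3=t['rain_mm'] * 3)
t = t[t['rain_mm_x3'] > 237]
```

filter rows where rain_mm < 203:
  month    city  rain_mm
0   Jan   Cairo       79
1   Jun   Cairo      174
3   Jun   Perth      179
4   Jan  Denver       19
5   Oct   Perth      125
add column rain_mm_x3 = t['rain_mm'] * 3:
  month    city  rain_mm  rain_mm_x3
0   Jan   Cairo       79         237
1   Jun   Cairo      174         522
3   Jun   Perth      179         537
4   Jan  Denver       19          57
5   Oct   Perth      125         375
filter rows where rain_mm_x3 > 237:
  month   city  rain_mm  rain_mm_x3
1   Jun  Cairo      174         522
3   Jun  Perth      179         537
5   Oct  Perth      125         375
sort by rain_mm_x3 descending:
  month   city  rain_mm  rain_mm_x3
3   Jun  Perth      179         537
1   Jun  Cairo      174         522
5   Oct  Perth      125         375
drop duplicate city (keep=last):
  month   city  rain_mm  rain_mm_x3
1   Jun  Cairo      174         522
5   Oct  Perth      125         375
The min of column 'rain_mm_x3' is 375.

375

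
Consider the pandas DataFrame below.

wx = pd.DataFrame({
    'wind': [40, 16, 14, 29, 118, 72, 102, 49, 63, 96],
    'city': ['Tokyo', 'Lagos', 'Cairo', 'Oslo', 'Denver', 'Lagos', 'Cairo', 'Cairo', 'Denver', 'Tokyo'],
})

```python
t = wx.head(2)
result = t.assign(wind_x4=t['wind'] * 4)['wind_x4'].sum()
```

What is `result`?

take first 2 rows:
   wind   city
0    40  Tokyo
1    16  Lagos
add column wind_x4 = t['wind'] * 4:
   wind   city  wind_x4
0    40  Tokyo      160
1    16  Lagos       64
Reading off the sum of column 'wind_x4', we get 224.

224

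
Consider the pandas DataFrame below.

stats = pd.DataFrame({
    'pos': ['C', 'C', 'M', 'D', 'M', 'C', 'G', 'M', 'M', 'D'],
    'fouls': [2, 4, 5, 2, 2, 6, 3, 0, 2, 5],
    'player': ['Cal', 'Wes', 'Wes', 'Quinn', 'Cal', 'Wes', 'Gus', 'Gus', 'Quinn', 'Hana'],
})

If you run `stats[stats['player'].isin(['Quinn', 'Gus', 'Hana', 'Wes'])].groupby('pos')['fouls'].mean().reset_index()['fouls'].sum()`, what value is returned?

filter rows where player in ['Quinn', 'Gus', 'Hana', 'Wes']:
  pos  fouls player
1   C      4    Wes
2   M      5    Wes
3   D      2  Quinn
5   C      6    Wes
6   G      3    Gus
7   M      0    Gus
8   M      2  Quinn
9   D      5   Hana
group by pos, mean of fouls:
pos
C    5.000000
D    3.500000
G    3.000000
M    2.333333
Name: fouls, dtype: float64
reset_index():
  pos     fouls
0   C  5.000000
1   D  3.500000
2   G  3.000000
3   M  2.333333
Reading off the sum of column 'fouls', we get 13.8333333333.

13.8333333333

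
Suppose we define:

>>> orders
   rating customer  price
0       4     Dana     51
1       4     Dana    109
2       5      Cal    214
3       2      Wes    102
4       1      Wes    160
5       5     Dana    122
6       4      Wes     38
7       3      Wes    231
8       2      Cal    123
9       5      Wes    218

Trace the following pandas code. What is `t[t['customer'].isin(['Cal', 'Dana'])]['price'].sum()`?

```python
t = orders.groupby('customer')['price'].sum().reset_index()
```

619

group by customer, sum of price:
customer
Cal     337
Dana    282
Wes     749
Name: price, dtype: int64
reset_index():
  customer  price
0      Cal    337
1     Dana    282
2      Wes    749
filter rows where customer in ['Cal', 'Dana']:
  customer  price
0      Cal    337
1     Dana    282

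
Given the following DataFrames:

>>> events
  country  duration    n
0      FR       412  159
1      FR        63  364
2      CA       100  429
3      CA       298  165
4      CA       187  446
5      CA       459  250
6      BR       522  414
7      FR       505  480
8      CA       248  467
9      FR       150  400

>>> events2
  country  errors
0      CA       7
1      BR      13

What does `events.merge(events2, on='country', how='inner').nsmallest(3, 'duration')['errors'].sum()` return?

merge on 'country' (how='inner') → 6 rows:
  country  duration    n  errors
0      CA       100  429       7
1      CA       298  165       7
2      CA       187  446       7
3      CA       459  250       7
4      BR       522  414      13
5      CA       248  467       7
take 3 rows with smallest duration:
  country  duration    n  errors
0      CA       100  429       7
2      CA       187  446       7
5      CA       248  467       7
Finally, sum of column 'errors' = 21.

21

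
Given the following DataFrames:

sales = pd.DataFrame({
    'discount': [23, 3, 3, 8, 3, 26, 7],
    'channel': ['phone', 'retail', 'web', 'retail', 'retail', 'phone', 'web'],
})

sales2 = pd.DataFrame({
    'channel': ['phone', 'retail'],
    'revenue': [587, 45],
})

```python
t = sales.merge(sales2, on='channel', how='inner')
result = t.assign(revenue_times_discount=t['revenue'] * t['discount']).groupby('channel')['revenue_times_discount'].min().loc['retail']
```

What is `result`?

135

merge on 'channel' (how='inner') → 5 rows:
   discount channel  revenue
0        23   phone      587
1         3  retail       45
2         8  retail       45
3         3  retail       45
4        26   phone      587
add column revenue_times_discount = t['revenue'] * t['discount']:
   discount channel  revenue  revenue_times_discount
0        23   phone      587                   13501
1         3  retail       45                     135
2         8  retail       45                     360
3         3  retail       45                     135
4        26   phone      587                   15262
group by channel, min of revenue_times_discount:
channel
phone     13501
retail      135
Name: revenue_times_discount, dtype: int64
So loc['retail'] = 135.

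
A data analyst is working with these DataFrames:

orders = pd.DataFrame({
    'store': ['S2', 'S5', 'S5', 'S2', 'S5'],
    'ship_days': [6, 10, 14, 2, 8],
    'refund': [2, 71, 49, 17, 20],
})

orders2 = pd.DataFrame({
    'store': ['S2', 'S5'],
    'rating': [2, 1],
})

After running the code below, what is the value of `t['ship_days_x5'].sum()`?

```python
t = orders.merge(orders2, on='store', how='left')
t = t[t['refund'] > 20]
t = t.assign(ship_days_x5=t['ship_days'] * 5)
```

120

merge on 'store' (how='left') → 5 rows:
  store  ship_days  refund  rating
0    S2          6       2       2
1    S5         10      71       1
2    S5         14      49       1
3    S2          2      17       2
4    S5          8      20       1
filter rows where refund > 20:
  store  ship_days  refund  rating
1    S5         10      71       1
2    S5         14      49       1
add column ship_days_x5 = t['ship_days'] * 5:
  store  ship_days  refund  rating  ship_days_x5
1    S5         10      71       1            50
2    S5         14      49       1            70
Hence 120.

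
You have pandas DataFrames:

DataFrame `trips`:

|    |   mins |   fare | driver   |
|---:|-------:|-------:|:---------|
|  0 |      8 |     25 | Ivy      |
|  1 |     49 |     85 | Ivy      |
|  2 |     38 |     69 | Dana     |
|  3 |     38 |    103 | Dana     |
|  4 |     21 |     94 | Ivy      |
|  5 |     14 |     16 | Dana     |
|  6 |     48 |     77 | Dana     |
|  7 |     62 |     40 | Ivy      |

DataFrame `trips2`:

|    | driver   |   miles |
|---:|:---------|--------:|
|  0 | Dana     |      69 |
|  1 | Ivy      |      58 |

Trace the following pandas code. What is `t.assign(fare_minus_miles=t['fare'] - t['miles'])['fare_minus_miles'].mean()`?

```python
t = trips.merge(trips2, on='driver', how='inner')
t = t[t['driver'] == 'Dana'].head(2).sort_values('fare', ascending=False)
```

merge on 'driver' (how='inner') → 8 rows:
   mins  fare driver  miles
0     8    25    Ivy     58
1    49    85    Ivy     58
2    38    69   Dana     69
3    38   103   Dana     69
4    21    94    Ivy     58
5    14    16   Dana     69
6    48    77   Dana     69
7    62    40    Ivy     58
filter rows where driver == 'Dana':
   mins  fare driver  miles
2    38    69   Dana     69
3    38   103   Dana     69
5    14    16   Dana     69
6    48    77   Dana     69
take first 2 rows:
   mins  fare driver  miles
2    38    69   Dana     69
3    38   103   Dana     69
sort by fare descending:
   mins  fare driver  miles
3    38   103   Dana     69
2    38    69   Dana     69
add column fare_minus_miles = t['fare'] - t['miles']:
   mins  fare driver  miles  fare_minus_miles
3    38   103   Dana     69                34
2    38    69   Dana     69                 0

17.0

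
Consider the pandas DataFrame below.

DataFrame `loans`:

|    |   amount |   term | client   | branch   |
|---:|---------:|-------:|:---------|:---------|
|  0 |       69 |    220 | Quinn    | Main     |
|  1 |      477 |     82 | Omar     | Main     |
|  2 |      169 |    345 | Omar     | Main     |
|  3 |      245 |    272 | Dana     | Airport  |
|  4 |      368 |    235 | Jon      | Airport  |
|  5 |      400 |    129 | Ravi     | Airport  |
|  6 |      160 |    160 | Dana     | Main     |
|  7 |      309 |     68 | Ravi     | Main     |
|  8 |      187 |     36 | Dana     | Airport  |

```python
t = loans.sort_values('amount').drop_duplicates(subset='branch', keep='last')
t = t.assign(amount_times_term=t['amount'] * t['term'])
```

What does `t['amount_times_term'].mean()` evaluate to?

45357.0

sort by amount:
   amount  term client   branch
0      69   220  Quinn     Main
6     160   160   Dana     Main
2     169   345   Omar     Main
8     187    36   Dana  Airport
3     245   272   Dana  Airport
7     309    68   Ravi     Main
4     368   235    Jon  Airport
5     400   129   Ravi  Airport
1     477    82   Omar     Main
drop duplicate branch (keep=last):
   amount  term client   branch
5     400   129   Ravi  Airport
1     477    82   Omar     Main
add column amount_times_term = t['amount'] * t['term']:
   amount  term client   branch  amount_times_term
5     400   129   Ravi  Airport              51600
1     477    82   Omar     Main              39114
Hence 45357.0.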